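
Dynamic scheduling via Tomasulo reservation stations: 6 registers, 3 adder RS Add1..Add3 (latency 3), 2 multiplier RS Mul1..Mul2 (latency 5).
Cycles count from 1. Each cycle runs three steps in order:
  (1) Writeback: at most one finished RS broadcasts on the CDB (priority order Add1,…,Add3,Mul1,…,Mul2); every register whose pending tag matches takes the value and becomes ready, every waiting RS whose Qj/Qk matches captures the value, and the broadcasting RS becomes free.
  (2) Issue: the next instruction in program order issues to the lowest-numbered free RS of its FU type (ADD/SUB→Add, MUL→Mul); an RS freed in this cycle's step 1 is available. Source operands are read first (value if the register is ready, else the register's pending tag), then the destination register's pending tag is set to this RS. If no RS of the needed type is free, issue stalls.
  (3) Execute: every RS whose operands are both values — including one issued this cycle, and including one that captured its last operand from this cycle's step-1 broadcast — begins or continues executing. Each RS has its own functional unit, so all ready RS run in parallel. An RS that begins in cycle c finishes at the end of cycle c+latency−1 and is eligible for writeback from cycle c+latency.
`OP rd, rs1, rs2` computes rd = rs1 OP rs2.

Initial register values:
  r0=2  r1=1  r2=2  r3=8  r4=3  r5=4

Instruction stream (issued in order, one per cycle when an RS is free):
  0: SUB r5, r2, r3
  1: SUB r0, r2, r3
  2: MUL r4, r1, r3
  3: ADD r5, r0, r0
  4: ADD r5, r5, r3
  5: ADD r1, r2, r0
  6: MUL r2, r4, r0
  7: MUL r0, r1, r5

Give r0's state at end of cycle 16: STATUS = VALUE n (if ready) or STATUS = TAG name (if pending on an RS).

STATUS = VALUE 16

c1: issue SUB r5<-Add1 | r0:2,r1:1,r2:2,r3:8,r4:3,r5:Add1
c2: issue SUB r0<-Add2 | r0:Add2,r1:1,r2:2,r3:8,r4:3,r5:Add1
c3: issue MUL r4<-Mul1 | r0:Add2,r1:1,r2:2,r3:8,r4:Mul1,r5:Add1
c4: CDB Add1=-6; issue ADD r5<-Add1 | r0:Add2,r1:1,r2:2,r3:8,r4:Mul1,r5:Add1
c5: CDB Add2=-6; issue ADD r5<-Add2 | r0:-6,r1:1,r2:2,r3:8,r4:Mul1,r5:Add2
c6: issue ADD r1<-Add3 | r0:-6,r1:Add3,r2:2,r3:8,r4:Mul1,r5:Add2
c7: issue MUL r2<-Mul2 | r0:-6,r1:Add3,r2:Mul2,r3:8,r4:Mul1,r5:Add2
c8: CDB Add1=-12; stall | r0:-6,r1:Add3,r2:Mul2,r3:8,r4:Mul1,r5:Add2
c9: CDB Add3=-4; stall | r0:-6,r1:-4,r2:Mul2,r3:8,r4:Mul1,r5:Add2
c10: CDB Mul1=8; issue MUL r0<-Mul1 | r0:Mul1,r1:-4,r2:Mul2,r3:8,r4:8,r5:Add2
c11: CDB Add2=-4 | r0:Mul1,r1:-4,r2:Mul2,r3:8,r4:8,r5:-4
c12: - | r0:Mul1,r1:-4,r2:Mul2,r3:8,r4:8,r5:-4
c13: - | r0:Mul1,r1:-4,r2:Mul2,r3:8,r4:8,r5:-4
c14: - | r0:Mul1,r1:-4,r2:Mul2,r3:8,r4:8,r5:-4
c15: CDB Mul2=-48 | r0:Mul1,r1:-4,r2:-48,r3:8,r4:8,r5:-4
c16: CDB Mul1=16 | r0:16,r1:-4,r2:-48,r3:8,r4:8,r5:-4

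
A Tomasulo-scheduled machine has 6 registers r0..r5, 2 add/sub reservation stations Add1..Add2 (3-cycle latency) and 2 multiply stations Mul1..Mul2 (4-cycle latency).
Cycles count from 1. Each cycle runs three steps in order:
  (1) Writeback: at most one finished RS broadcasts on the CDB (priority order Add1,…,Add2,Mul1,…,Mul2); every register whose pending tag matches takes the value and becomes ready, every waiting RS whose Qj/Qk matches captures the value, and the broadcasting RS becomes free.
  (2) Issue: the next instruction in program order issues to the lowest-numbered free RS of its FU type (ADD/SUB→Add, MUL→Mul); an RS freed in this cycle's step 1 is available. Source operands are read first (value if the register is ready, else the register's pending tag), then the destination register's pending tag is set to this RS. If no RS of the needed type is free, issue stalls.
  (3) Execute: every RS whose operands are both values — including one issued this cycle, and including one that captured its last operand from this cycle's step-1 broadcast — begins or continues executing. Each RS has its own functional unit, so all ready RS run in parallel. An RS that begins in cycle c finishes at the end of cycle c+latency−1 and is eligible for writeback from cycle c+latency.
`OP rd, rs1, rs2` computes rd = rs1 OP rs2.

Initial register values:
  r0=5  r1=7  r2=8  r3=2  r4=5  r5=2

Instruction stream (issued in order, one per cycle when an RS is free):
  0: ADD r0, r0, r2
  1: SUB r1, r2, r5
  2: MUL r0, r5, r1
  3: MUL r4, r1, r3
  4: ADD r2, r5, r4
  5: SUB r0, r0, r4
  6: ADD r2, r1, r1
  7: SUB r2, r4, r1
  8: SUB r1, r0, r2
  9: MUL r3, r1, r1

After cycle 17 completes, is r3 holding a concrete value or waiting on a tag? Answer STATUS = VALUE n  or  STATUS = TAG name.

STATUS = TAG Mul1

cycle 1: issue ADD r0<-Add1 // r0:Add1,r1:7,r2:8,r3:2,r4:5,r5:2
cycle 2: issue SUB r1<-Add2 // r0:Add1,r1:Add2,r2:8,r3:2,r4:5,r5:2
cycle 3: issue MUL r0<-Mul1 // r0:Mul1,r1:Add2,r2:8,r3:2,r4:5,r5:2
cycle 4: CDB Add1=13; issue MUL r4<-Mul2 // r0:Mul1,r1:Add2,r2:8,r3:2,r4:Mul2,r5:2
cycle 5: CDB Add2=6; issue ADD r2<-Add1 // r0:Mul1,r1:6,r2:Add1,r3:2,r4:Mul2,r5:2
cycle 6: issue SUB r0<-Add2 // r0:Add2,r1:6,r2:Add1,r3:2,r4:Mul2,r5:2
cycle 7: stall // r0:Add2,r1:6,r2:Add1,r3:2,r4:Mul2,r5:2
cycle 8: stall // r0:Add2,r1:6,r2:Add1,r3:2,r4:Mul2,r5:2
cycle 9: CDB Mul1=12; stall // r0:Add2,r1:6,r2:Add1,r3:2,r4:Mul2,r5:2
cycle 10: CDB Mul2=12; stall // r0:Add2,r1:6,r2:Add1,r3:2,r4:12,r5:2
cycle 11: stall // r0:Add2,r1:6,r2:Add1,r3:2,r4:12,r5:2
cycle 12: stall // r0:Add2,r1:6,r2:Add1,r3:2,r4:12,r5:2
cycle 13: CDB Add1=14; issue ADD r2<-Add1 // r0:Add2,r1:6,r2:Add1,r3:2,r4:12,r5:2
cycle 14: CDB Add2=0; issue SUB r2<-Add2 // r0:0,r1:6,r2:Add2,r3:2,r4:12,r5:2
cycle 15: stall // r0:0,r1:6,r2:Add2,r3:2,r4:12,r5:2
cycle 16: CDB Add1=12; issue SUB r1<-Add1 // r0:0,r1:Add1,r2:Add2,r3:2,r4:12,r5:2
cycle 17: CDB Add2=6; issue MUL r3<-Mul1 // r0:0,r1:Add1,r2:6,r3:Mul1,r4:12,r5:2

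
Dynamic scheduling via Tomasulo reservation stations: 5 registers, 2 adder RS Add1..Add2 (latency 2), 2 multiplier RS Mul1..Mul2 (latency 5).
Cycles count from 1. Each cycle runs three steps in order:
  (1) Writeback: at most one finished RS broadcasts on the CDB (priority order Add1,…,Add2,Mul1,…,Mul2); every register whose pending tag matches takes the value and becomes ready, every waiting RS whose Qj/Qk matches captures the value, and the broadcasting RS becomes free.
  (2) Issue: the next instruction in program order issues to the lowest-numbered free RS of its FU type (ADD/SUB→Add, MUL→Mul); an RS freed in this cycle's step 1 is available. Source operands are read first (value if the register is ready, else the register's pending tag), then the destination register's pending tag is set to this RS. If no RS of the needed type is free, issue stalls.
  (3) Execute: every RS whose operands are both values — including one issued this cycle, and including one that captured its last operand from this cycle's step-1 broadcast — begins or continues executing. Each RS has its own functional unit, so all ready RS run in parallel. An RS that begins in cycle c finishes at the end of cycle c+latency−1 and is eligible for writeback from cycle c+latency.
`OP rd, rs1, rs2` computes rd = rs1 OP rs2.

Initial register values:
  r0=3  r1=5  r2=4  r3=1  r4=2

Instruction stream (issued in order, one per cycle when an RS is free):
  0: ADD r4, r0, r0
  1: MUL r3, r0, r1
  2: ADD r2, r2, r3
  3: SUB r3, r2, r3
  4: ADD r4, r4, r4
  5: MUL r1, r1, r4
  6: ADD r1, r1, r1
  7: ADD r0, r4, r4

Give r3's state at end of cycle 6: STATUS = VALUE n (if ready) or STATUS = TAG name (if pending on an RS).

STATUS = TAG Add2

  c1: issue ADD r4<-Add1  regs: r0:3,r1:5,r2:4,r3:1,r4:Add1
  c2: issue MUL r3<-Mul1  regs: r0:3,r1:5,r2:4,r3:Mul1,r4:Add1
  c3: CDB Add1=6; issue ADD r2<-Add1  regs: r0:3,r1:5,r2:Add1,r3:Mul1,r4:6
  c4: issue SUB r3<-Add2  regs: r0:3,r1:5,r2:Add1,r3:Add2,r4:6
  c5: stall  regs: r0:3,r1:5,r2:Add1,r3:Add2,r4:6
  c6: stall  regs: r0:3,r1:5,r2:Add1,r3:Add2,r4:6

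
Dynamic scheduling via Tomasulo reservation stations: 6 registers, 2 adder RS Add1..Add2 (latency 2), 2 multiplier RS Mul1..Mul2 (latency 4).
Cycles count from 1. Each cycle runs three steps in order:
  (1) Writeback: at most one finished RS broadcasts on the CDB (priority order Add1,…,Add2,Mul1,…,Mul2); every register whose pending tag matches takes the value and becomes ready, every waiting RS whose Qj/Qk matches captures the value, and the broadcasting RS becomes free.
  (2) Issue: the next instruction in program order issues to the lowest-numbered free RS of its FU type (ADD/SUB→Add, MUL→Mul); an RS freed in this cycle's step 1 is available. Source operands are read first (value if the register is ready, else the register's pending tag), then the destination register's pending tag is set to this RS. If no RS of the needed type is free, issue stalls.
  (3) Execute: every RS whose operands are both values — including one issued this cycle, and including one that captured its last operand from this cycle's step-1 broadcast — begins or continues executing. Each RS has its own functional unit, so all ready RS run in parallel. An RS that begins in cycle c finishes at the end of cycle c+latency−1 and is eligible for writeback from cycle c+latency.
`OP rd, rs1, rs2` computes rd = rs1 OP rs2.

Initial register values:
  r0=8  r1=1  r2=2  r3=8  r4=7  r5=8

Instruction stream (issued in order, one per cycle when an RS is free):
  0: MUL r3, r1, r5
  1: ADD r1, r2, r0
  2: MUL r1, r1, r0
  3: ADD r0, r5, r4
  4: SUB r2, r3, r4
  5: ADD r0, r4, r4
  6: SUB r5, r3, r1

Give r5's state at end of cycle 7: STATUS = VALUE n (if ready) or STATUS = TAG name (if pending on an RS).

STATUS = TAG Add2

c1: issue MUL r3<-Mul1 | r0:8,r1:1,r2:2,r3:Mul1,r4:7,r5:8
c2: issue ADD r1<-Add1 | r0:8,r1:Add1,r2:2,r3:Mul1,r4:7,r5:8
c3: issue MUL r1<-Mul2 | r0:8,r1:Mul2,r2:2,r3:Mul1,r4:7,r5:8
c4: CDB Add1=10; issue ADD r0<-Add1 | r0:Add1,r1:Mul2,r2:2,r3:Mul1,r4:7,r5:8
c5: CDB Mul1=8; issue SUB r2<-Add2 | r0:Add1,r1:Mul2,r2:Add2,r3:8,r4:7,r5:8
c6: CDB Add1=15; issue ADD r0<-Add1 | r0:Add1,r1:Mul2,r2:Add2,r3:8,r4:7,r5:8
c7: CDB Add2=1; issue SUB r5<-Add2 | r0:Add1,r1:Mul2,r2:1,r3:8,r4:7,r5:Add2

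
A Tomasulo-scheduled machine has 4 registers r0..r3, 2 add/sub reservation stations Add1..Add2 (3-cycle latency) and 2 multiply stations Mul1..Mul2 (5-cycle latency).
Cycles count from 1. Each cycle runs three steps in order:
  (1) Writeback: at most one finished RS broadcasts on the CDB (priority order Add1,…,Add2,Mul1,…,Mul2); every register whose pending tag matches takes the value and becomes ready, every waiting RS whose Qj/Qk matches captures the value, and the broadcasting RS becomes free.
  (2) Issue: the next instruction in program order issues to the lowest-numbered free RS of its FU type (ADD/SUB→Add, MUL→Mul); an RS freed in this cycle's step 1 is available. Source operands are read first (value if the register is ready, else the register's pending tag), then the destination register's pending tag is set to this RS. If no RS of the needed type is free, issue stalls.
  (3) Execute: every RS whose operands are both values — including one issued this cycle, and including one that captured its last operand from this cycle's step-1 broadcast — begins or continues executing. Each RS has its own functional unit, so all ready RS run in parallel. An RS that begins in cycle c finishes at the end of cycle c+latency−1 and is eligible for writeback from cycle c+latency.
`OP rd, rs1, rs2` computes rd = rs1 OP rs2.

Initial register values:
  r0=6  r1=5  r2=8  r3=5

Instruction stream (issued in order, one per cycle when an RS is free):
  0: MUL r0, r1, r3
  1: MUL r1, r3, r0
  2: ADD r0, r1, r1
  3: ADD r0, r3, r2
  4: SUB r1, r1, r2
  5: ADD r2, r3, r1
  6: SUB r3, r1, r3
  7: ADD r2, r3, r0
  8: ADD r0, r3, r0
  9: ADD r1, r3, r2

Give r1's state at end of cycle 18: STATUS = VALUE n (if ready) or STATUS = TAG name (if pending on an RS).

STATUS = VALUE 117

c1: issue MUL r0<-Mul1 | r0:Mul1,r1:5,r2:8,r3:5
c2: issue MUL r1<-Mul2 | r0:Mul1,r1:Mul2,r2:8,r3:5
c3: issue ADD r0<-Add1 | r0:Add1,r1:Mul2,r2:8,r3:5
c4: issue ADD r0<-Add2 | r0:Add2,r1:Mul2,r2:8,r3:5
c5: stall | r0:Add2,r1:Mul2,r2:8,r3:5
c6: CDB Mul1=25; stall | r0:Add2,r1:Mul2,r2:8,r3:5
c7: CDB Add2=13; issue SUB r1<-Add2 | r0:13,r1:Add2,r2:8,r3:5
c8: stall | r0:13,r1:Add2,r2:8,r3:5
c9: stall | r0:13,r1:Add2,r2:8,r3:5
c10: stall | r0:13,r1:Add2,r2:8,r3:5
c11: CDB Mul2=125; stall | r0:13,r1:Add2,r2:8,r3:5
c12: stall | r0:13,r1:Add2,r2:8,r3:5
c13: stall | r0:13,r1:Add2,r2:8,r3:5
c14: CDB Add1=250; issue ADD r2<-Add1 | r0:13,r1:Add2,r2:Add1,r3:5
c15: CDB Add2=117; issue SUB r3<-Add2 | r0:13,r1:117,r2:Add1,r3:Add2
c16: stall | r0:13,r1:117,r2:Add1,r3:Add2
c17: stall | r0:13,r1:117,r2:Add1,r3:Add2
c18: CDB Add1=122; issue ADD r2<-Add1 | r0:13,r1:117,r2:Add1,r3:Add2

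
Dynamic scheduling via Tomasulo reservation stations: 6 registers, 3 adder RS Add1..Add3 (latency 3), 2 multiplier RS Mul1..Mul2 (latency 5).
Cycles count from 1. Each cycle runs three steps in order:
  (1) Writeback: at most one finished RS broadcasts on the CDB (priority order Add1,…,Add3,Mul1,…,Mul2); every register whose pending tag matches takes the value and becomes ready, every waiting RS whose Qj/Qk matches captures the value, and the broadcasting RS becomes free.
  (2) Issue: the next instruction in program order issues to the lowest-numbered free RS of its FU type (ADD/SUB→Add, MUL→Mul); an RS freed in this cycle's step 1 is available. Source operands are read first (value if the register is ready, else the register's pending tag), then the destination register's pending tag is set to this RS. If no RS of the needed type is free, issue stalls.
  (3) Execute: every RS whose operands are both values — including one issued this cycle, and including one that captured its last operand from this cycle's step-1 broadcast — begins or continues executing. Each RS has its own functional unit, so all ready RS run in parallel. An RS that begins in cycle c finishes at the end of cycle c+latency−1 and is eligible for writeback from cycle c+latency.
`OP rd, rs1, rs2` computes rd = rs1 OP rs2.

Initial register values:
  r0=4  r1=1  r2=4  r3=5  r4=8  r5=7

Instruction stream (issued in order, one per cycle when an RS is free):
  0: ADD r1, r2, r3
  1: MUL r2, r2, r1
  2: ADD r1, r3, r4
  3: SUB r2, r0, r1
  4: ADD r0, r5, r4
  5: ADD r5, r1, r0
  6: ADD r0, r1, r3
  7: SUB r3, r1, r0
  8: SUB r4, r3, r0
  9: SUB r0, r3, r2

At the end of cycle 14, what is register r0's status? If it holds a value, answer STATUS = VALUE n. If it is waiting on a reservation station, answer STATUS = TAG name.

STATUS = TAG Add3

  c1: issue ADD r1<-Add1  regs: r0:4,r1:Add1,r2:4,r3:5,r4:8,r5:7
  c2: issue MUL r2<-Mul1  regs: r0:4,r1:Add1,r2:Mul1,r3:5,r4:8,r5:7
  c3: issue ADD r1<-Add2  regs: r0:4,r1:Add2,r2:Mul1,r3:5,r4:8,r5:7
  c4: CDB Add1=9; issue SUB r2<-Add1  regs: r0:4,r1:Add2,r2:Add1,r3:5,r4:8,r5:7
  c5: issue ADD r0<-Add3  regs: r0:Add3,r1:Add2,r2:Add1,r3:5,r4:8,r5:7
  c6: CDB Add2=13; issue ADD r5<-Add2  regs: r0:Add3,r1:13,r2:Add1,r3:5,r4:8,r5:Add2
  c7: stall  regs: r0:Add3,r1:13,r2:Add1,r3:5,r4:8,r5:Add2
  c8: CDB Add3=15; issue ADD r0<-Add3  regs: r0:Add3,r1:13,r2:Add1,r3:5,r4:8,r5:Add2
  c9: CDB Add1=-9; issue SUB r3<-Add1  regs: r0:Add3,r1:13,r2:-9,r3:Add1,r4:8,r5:Add2
  c10: CDB Mul1=36; stall  regs: r0:Add3,r1:13,r2:-9,r3:Add1,r4:8,r5:Add2
  c11: CDB Add2=28; issue SUB r4<-Add2  regs: r0:Add3,r1:13,r2:-9,r3:Add1,r4:Add2,r5:28
  c12: CDB Add3=18; issue SUB r0<-Add3  regs: r0:Add3,r1:13,r2:-9,r3:Add1,r4:Add2,r5:28
  c13: -  regs: r0:Add3,r1:13,r2:-9,r3:Add1,r4:Add2,r5:28
  c14: -  regs: r0:Add3,r1:13,r2:-9,r3:Add1,r4:Add2,r5:28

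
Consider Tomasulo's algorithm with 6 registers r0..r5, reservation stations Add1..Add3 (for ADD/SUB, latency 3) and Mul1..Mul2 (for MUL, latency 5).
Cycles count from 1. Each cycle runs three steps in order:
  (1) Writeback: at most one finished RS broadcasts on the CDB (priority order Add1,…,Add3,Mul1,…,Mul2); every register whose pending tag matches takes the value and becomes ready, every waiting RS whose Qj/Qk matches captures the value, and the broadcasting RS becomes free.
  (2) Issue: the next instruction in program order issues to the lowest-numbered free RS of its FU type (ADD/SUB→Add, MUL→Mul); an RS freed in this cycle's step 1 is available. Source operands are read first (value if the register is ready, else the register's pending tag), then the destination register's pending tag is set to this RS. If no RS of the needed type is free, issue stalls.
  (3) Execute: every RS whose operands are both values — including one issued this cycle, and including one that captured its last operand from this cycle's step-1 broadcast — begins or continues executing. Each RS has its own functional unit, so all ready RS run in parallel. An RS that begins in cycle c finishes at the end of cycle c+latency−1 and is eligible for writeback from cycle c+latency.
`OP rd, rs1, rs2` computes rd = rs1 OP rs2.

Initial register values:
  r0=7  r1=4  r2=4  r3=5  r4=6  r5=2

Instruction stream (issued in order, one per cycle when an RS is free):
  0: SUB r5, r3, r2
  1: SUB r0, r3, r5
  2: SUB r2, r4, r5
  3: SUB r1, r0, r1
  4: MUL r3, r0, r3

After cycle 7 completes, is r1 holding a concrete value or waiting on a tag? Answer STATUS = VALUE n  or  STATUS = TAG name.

STATUS = TAG Add1

cycle 1: issue SUB r5<-Add1 // r0:7,r1:4,r2:4,r3:5,r4:6,r5:Add1
cycle 2: issue SUB r0<-Add2 // r0:Add2,r1:4,r2:4,r3:5,r4:6,r5:Add1
cycle 3: issue SUB r2<-Add3 // r0:Add2,r1:4,r2:Add3,r3:5,r4:6,r5:Add1
cycle 4: CDB Add1=1; issue SUB r1<-Add1 // r0:Add2,r1:Add1,r2:Add3,r3:5,r4:6,r5:1
cycle 5: issue MUL r3<-Mul1 // r0:Add2,r1:Add1,r2:Add3,r3:Mul1,r4:6,r5:1
cycle 6: - // r0:Add2,r1:Add1,r2:Add3,r3:Mul1,r4:6,r5:1
cycle 7: CDB Add2=4 // r0:4,r1:Add1,r2:Add3,r3:Mul1,r4:6,r5:1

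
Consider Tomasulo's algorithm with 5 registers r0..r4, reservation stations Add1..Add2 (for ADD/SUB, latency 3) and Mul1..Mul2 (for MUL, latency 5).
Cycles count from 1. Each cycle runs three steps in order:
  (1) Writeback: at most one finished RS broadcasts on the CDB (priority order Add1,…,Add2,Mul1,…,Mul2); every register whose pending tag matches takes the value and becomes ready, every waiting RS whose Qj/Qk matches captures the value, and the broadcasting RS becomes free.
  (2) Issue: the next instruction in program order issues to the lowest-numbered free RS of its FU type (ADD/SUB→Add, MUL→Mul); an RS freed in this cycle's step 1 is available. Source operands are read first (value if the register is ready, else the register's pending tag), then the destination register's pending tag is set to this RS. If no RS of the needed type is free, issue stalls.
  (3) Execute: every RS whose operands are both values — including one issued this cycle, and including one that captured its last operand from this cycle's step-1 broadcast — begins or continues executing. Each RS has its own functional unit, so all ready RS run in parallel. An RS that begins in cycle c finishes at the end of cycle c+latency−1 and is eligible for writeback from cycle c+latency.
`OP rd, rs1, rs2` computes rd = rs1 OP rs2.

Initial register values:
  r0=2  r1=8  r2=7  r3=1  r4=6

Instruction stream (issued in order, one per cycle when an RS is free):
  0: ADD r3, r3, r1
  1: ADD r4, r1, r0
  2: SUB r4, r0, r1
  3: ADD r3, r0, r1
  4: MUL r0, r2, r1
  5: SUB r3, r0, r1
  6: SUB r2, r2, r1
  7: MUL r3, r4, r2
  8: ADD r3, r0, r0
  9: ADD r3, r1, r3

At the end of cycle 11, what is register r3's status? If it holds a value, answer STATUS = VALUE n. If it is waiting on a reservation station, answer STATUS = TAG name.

  c1: issue ADD r3<-Add1  regs: r0:2,r1:8,r2:7,r3:Add1,r4:6
  c2: issue ADD r4<-Add2  regs: r0:2,r1:8,r2:7,r3:Add1,r4:Add2
  c3: stall  regs: r0:2,r1:8,r2:7,r3:Add1,r4:Add2
  c4: CDB Add1=9; issue SUB r4<-Add1  regs: r0:2,r1:8,r2:7,r3:9,r4:Add1
  c5: CDB Add2=10; issue ADD r3<-Add2  regs: r0:2,r1:8,r2:7,r3:Add2,r4:Add1
  c6: issue MUL r0<-Mul1  regs: r0:Mul1,r1:8,r2:7,r3:Add2,r4:Add1
  c7: CDB Add1=-6; issue SUB r3<-Add1  regs: r0:Mul1,r1:8,r2:7,r3:Add1,r4:-6
  c8: CDB Add2=10; issue SUB r2<-Add2  regs: r0:Mul1,r1:8,r2:Add2,r3:Add1,r4:-6
  c9: issue MUL r3<-Mul2  regs: r0:Mul1,r1:8,r2:Add2,r3:Mul2,r4:-6
  c10: stall  regs: r0:Mul1,r1:8,r2:Add2,r3:Mul2,r4:-6
  c11: CDB Add2=-1; issue ADD r3<-Add2  regs: r0:Mul1,r1:8,r2:-1,r3:Add2,r4:-6

STATUS = TAG Add2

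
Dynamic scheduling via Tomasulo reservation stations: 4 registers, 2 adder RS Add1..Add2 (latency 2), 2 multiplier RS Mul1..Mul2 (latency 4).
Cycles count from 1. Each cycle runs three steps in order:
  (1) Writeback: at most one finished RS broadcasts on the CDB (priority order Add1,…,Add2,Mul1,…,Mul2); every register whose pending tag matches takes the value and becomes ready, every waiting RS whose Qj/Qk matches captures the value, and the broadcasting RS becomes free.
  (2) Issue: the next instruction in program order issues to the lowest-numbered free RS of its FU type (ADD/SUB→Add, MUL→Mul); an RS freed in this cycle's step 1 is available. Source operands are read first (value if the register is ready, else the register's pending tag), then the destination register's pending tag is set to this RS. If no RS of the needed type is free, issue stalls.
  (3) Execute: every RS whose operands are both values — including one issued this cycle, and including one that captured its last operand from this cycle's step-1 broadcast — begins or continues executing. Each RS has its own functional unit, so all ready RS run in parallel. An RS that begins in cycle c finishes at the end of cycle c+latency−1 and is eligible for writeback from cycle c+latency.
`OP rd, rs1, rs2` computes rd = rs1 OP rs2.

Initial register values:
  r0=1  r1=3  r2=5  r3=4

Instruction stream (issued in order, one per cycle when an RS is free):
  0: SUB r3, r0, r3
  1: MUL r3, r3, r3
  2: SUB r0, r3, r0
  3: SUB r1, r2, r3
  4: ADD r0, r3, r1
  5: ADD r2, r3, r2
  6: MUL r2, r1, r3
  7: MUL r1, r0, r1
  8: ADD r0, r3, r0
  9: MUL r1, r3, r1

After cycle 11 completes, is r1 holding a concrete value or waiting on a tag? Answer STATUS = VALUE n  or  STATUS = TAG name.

STATUS = VALUE -4

  c1: issue SUB r3<-Add1  regs: r0:1,r1:3,r2:5,r3:Add1
  c2: issue MUL r3<-Mul1  regs: r0:1,r1:3,r2:5,r3:Mul1
  c3: CDB Add1=-3; issue SUB r0<-Add1  regs: r0:Add1,r1:3,r2:5,r3:Mul1
  c4: issue SUB r1<-Add2  regs: r0:Add1,r1:Add2,r2:5,r3:Mul1
  c5: stall  regs: r0:Add1,r1:Add2,r2:5,r3:Mul1
  c6: stall  regs: r0:Add1,r1:Add2,r2:5,r3:Mul1
  c7: CDB Mul1=9; stall  regs: r0:Add1,r1:Add2,r2:5,r3:9
  c8: stall  regs: r0:Add1,r1:Add2,r2:5,r3:9
  c9: CDB Add1=8; issue ADD r0<-Add1  regs: r0:Add1,r1:Add2,r2:5,r3:9
  c10: CDB Add2=-4; issue ADD r2<-Add2  regs: r0:Add1,r1:-4,r2:Add2,r3:9
  c11: issue MUL r2<-Mul1  regs: r0:Add1,r1:-4,r2:Mul1,r3:9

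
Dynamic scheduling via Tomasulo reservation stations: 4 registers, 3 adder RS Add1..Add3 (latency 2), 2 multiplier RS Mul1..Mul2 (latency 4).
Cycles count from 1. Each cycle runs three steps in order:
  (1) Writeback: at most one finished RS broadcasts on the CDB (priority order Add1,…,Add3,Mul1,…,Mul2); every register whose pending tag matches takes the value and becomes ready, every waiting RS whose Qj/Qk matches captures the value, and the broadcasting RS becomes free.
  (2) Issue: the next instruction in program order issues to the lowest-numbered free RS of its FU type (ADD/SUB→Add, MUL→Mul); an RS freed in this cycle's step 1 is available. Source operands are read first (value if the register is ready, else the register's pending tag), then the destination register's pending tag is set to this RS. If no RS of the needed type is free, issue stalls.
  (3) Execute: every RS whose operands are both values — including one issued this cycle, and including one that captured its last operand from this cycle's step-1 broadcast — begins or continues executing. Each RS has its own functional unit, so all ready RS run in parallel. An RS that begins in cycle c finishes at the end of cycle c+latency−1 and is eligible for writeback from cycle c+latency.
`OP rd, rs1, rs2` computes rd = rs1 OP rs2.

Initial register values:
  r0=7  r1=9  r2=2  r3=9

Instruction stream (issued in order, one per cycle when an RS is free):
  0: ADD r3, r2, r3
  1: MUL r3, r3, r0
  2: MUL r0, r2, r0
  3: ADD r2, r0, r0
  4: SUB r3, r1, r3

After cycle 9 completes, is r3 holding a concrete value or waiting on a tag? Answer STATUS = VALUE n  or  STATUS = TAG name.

  c1: issue ADD r3<-Add1  regs: r0:7,r1:9,r2:2,r3:Add1
  c2: issue MUL r3<-Mul1  regs: r0:7,r1:9,r2:2,r3:Mul1
  c3: CDB Add1=11; issue MUL r0<-Mul2  regs: r0:Mul2,r1:9,r2:2,r3:Mul1
  c4: issue ADD r2<-Add1  regs: r0:Mul2,r1:9,r2:Add1,r3:Mul1
  c5: issue SUB r3<-Add2  regs: r0:Mul2,r1:9,r2:Add1,r3:Add2
  c6: -  regs: r0:Mul2,r1:9,r2:Add1,r3:Add2
  c7: CDB Mul1=77  regs: r0:Mul2,r1:9,r2:Add1,r3:Add2
  c8: CDB Mul2=14  regs: r0:14,r1:9,r2:Add1,r3:Add2
  c9: CDB Add2=-68  regs: r0:14,r1:9,r2:Add1,r3:-68

STATUS = VALUE -68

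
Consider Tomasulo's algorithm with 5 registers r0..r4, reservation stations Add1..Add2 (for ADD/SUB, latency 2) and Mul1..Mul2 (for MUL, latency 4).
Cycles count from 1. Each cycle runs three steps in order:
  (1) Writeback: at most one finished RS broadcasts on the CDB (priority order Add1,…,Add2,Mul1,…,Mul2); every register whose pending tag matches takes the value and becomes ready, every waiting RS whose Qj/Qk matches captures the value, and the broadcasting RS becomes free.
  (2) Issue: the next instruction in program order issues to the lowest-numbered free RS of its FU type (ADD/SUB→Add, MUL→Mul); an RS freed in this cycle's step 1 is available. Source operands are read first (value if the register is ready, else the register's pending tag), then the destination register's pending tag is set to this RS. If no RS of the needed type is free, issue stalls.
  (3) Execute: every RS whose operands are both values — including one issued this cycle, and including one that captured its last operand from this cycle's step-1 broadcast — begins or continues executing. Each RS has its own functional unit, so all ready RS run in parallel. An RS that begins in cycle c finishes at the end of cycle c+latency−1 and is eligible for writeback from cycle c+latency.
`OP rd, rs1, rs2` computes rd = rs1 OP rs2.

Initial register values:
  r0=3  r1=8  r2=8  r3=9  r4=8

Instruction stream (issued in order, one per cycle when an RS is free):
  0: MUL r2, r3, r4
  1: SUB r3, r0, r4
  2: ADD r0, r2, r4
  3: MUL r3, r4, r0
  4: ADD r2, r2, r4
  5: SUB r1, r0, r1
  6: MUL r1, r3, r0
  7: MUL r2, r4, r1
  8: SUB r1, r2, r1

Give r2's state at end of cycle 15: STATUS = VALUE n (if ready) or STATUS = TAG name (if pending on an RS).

STATUS = TAG Mul2

c1: issue MUL r2<-Mul1 | r0:3,r1:8,r2:Mul1,r3:9,r4:8
c2: issue SUB r3<-Add1 | r0:3,r1:8,r2:Mul1,r3:Add1,r4:8
c3: issue ADD r0<-Add2 | r0:Add2,r1:8,r2:Mul1,r3:Add1,r4:8
c4: CDB Add1=-5; issue MUL r3<-Mul2 | r0:Add2,r1:8,r2:Mul1,r3:Mul2,r4:8
c5: CDB Mul1=72; issue ADD r2<-Add1 | r0:Add2,r1:8,r2:Add1,r3:Mul2,r4:8
c6: stall | r0:Add2,r1:8,r2:Add1,r3:Mul2,r4:8
c7: CDB Add1=80; issue SUB r1<-Add1 | r0:Add2,r1:Add1,r2:80,r3:Mul2,r4:8
c8: CDB Add2=80; issue MUL r1<-Mul1 | r0:80,r1:Mul1,r2:80,r3:Mul2,r4:8
c9: stall | r0:80,r1:Mul1,r2:80,r3:Mul2,r4:8
c10: CDB Add1=72; stall | r0:80,r1:Mul1,r2:80,r3:Mul2,r4:8
c11: stall | r0:80,r1:Mul1,r2:80,r3:Mul2,r4:8
c12: CDB Mul2=640; issue MUL r2<-Mul2 | r0:80,r1:Mul1,r2:Mul2,r3:640,r4:8
c13: issue SUB r1<-Add1 | r0:80,r1:Add1,r2:Mul2,r3:640,r4:8
c14: - | r0:80,r1:Add1,r2:Mul2,r3:640,r4:8
c15: - | r0:80,r1:Add1,r2:Mul2,r3:640,r4:8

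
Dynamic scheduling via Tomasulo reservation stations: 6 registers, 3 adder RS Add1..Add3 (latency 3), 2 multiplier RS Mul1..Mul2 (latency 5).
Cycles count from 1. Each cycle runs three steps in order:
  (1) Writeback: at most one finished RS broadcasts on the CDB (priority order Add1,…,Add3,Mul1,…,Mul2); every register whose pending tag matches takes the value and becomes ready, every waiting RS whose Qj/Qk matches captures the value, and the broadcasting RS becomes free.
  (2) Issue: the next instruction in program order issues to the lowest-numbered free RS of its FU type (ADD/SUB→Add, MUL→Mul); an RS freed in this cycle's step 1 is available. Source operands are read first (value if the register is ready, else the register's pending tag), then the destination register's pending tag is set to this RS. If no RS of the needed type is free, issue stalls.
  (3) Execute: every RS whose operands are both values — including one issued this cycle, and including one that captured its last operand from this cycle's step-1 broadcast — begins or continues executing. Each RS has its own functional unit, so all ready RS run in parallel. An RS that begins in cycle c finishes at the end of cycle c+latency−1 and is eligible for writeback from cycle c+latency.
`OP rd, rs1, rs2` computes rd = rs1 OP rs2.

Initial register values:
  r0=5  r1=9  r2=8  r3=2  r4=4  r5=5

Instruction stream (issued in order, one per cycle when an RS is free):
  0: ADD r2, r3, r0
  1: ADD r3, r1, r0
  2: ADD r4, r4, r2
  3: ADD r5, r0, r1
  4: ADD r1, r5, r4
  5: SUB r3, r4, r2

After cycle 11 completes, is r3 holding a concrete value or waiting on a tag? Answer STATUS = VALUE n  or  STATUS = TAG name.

  c1: issue ADD r2<-Add1  regs: r0:5,r1:9,r2:Add1,r3:2,r4:4,r5:5
  c2: issue ADD r3<-Add2  regs: r0:5,r1:9,r2:Add1,r3:Add2,r4:4,r5:5
  c3: issue ADD r4<-Add3  regs: r0:5,r1:9,r2:Add1,r3:Add2,r4:Add3,r5:5
  c4: CDB Add1=7; issue ADD r5<-Add1  regs: r0:5,r1:9,r2:7,r3:Add2,r4:Add3,r5:Add1
  c5: CDB Add2=14; issue ADD r1<-Add2  regs: r0:5,r1:Add2,r2:7,r3:14,r4:Add3,r5:Add1
  c6: stall  regs: r0:5,r1:Add2,r2:7,r3:14,r4:Add3,r5:Add1
  c7: CDB Add1=14; issue SUB r3<-Add1  regs: r0:5,r1:Add2,r2:7,r3:Add1,r4:Add3,r5:14
  c8: CDB Add3=11  regs: r0:5,r1:Add2,r2:7,r3:Add1,r4:11,r5:14
  c9: -  regs: r0:5,r1:Add2,r2:7,r3:Add1,r4:11,r5:14
  c10: -  regs: r0:5,r1:Add2,r2:7,r3:Add1,r4:11,r5:14
  c11: CDB Add1=4  regs: r0:5,r1:Add2,r2:7,r3:4,r4:11,r5:14

STATUS = VALUE 4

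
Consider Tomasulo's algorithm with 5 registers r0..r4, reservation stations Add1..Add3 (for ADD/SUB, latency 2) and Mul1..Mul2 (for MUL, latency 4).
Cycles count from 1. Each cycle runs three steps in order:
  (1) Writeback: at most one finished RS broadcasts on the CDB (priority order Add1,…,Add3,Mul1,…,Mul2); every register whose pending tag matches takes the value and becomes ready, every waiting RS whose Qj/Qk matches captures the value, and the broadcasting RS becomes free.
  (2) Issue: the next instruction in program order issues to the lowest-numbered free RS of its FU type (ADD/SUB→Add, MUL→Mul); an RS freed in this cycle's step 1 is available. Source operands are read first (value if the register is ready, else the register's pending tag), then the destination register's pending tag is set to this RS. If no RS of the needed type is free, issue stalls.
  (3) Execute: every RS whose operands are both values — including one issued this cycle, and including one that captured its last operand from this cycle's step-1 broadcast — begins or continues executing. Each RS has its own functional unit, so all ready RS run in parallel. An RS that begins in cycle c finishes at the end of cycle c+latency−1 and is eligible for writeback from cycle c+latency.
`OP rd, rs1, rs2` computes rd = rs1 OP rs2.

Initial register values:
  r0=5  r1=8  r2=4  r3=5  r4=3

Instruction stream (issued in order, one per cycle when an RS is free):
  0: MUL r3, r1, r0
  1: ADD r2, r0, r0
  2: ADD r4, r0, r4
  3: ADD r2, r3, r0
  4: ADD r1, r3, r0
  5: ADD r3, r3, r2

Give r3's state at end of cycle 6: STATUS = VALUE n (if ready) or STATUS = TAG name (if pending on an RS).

STATUS = TAG Add3

  c1: issue MUL r3<-Mul1  regs: r0:5,r1:8,r2:4,r3:Mul1,r4:3
  c2: issue ADD r2<-Add1  regs: r0:5,r1:8,r2:Add1,r3:Mul1,r4:3
  c3: issue ADD r4<-Add2  regs: r0:5,r1:8,r2:Add1,r3:Mul1,r4:Add2
  c4: CDB Add1=10; issue ADD r2<-Add1  regs: r0:5,r1:8,r2:Add1,r3:Mul1,r4:Add2
  c5: CDB Add2=8; issue ADD r1<-Add2  regs: r0:5,r1:Add2,r2:Add1,r3:Mul1,r4:8
  c6: CDB Mul1=40; issue ADD r3<-Add3  regs: r0:5,r1:Add2,r2:Add1,r3:Add3,r4:8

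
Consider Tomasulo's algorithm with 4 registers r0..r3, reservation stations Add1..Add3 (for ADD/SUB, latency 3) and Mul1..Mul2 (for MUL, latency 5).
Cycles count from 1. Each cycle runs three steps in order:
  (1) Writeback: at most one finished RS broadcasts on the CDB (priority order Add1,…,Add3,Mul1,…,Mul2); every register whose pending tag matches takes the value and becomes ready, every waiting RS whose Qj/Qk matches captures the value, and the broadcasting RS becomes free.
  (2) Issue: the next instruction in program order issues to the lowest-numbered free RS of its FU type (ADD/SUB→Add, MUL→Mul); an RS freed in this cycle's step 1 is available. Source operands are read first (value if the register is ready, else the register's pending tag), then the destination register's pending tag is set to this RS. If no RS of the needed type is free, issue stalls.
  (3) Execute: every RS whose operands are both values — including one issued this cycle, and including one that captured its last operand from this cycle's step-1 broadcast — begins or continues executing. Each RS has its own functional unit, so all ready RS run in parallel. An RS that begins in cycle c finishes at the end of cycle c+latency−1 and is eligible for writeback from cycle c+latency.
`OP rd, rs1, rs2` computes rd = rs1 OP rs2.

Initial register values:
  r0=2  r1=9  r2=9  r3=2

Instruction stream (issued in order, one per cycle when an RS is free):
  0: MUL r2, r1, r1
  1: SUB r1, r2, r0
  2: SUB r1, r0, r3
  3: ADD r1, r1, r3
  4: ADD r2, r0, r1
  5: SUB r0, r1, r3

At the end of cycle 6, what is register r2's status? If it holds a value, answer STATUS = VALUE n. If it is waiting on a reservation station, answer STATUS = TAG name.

STATUS = TAG Add2

cycle 1: issue MUL r2<-Mul1 // r0:2,r1:9,r2:Mul1,r3:2
cycle 2: issue SUB r1<-Add1 // r0:2,r1:Add1,r2:Mul1,r3:2
cycle 3: issue SUB r1<-Add2 // r0:2,r1:Add2,r2:Mul1,r3:2
cycle 4: issue ADD r1<-Add3 // r0:2,r1:Add3,r2:Mul1,r3:2
cycle 5: stall // r0:2,r1:Add3,r2:Mul1,r3:2
cycle 6: CDB Add2=0; issue ADD r2<-Add2 // r0:2,r1:Add3,r2:Add2,r3:2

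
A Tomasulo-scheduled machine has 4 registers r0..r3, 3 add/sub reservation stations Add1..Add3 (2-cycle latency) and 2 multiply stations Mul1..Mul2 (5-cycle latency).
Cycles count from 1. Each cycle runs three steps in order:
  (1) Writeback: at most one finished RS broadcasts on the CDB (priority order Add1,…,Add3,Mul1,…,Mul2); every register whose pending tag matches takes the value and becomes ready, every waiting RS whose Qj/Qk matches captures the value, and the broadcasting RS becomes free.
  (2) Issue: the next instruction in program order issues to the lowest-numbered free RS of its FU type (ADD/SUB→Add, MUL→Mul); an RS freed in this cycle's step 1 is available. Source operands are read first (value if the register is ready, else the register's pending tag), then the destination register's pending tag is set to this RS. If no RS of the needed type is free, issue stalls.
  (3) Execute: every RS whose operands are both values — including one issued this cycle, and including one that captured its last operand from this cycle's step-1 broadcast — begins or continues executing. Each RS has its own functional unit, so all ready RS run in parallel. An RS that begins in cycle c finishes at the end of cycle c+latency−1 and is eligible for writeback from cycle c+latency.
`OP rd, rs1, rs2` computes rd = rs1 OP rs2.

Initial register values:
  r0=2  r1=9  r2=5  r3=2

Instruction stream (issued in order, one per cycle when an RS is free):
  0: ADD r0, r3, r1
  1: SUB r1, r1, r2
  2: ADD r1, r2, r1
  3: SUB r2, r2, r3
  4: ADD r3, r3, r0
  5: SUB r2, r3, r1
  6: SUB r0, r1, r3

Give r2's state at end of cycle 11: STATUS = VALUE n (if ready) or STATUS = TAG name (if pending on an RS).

  c1: issue ADD r0<-Add1  regs: r0:Add1,r1:9,r2:5,r3:2
  c2: issue SUB r1<-Add2  regs: r0:Add1,r1:Add2,r2:5,r3:2
  c3: CDB Add1=11; issue ADD r1<-Add1  regs: r0:11,r1:Add1,r2:5,r3:2
  c4: CDB Add2=4; issue SUB r2<-Add2  regs: r0:11,r1:Add1,r2:Add2,r3:2
  c5: issue ADD r3<-Add3  regs: r0:11,r1:Add1,r2:Add2,r3:Add3
  c6: CDB Add1=9; issue SUB r2<-Add1  regs: r0:11,r1:9,r2:Add1,r3:Add3
  c7: CDB Add2=3; issue SUB r0<-Add2  regs: r0:Add2,r1:9,r2:Add1,r3:Add3
  c8: CDB Add3=13  regs: r0:Add2,r1:9,r2:Add1,r3:13
  c9: -  regs: r0:Add2,r1:9,r2:Add1,r3:13
  c10: CDB Add1=4  regs: r0:Add2,r1:9,r2:4,r3:13
  c11: CDB Add2=-4  regs: r0:-4,r1:9,r2:4,r3:13

STATUS = VALUE 4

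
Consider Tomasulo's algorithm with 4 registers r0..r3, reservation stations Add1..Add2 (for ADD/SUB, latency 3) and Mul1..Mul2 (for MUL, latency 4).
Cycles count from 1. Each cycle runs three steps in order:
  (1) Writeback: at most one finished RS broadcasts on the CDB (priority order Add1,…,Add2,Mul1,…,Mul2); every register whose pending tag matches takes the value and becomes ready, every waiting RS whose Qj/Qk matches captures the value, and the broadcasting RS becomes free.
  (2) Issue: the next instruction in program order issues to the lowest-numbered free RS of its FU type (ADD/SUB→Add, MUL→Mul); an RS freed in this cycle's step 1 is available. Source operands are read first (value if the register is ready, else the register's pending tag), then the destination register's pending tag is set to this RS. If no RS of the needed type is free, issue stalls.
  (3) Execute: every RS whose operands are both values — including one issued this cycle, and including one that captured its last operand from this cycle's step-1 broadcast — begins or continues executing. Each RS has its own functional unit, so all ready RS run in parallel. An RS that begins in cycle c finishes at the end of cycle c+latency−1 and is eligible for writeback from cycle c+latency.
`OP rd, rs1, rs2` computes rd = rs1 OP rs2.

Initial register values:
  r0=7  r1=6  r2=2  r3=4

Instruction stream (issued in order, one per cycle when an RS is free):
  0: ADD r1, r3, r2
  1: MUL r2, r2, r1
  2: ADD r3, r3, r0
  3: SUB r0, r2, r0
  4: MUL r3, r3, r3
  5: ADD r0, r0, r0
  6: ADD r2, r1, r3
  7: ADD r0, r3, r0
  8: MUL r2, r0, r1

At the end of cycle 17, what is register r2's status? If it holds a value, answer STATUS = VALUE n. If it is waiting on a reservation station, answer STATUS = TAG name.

STATUS = TAG Mul1

cycle 1: issue ADD r1<-Add1 // r0:7,r1:Add1,r2:2,r3:4
cycle 2: issue MUL r2<-Mul1 // r0:7,r1:Add1,r2:Mul1,r3:4
cycle 3: issue ADD r3<-Add2 // r0:7,r1:Add1,r2:Mul1,r3:Add2
cycle 4: CDB Add1=6; issue SUB r0<-Add1 // r0:Add1,r1:6,r2:Mul1,r3:Add2
cycle 5: issue MUL r3<-Mul2 // r0:Add1,r1:6,r2:Mul1,r3:Mul2
cycle 6: CDB Add2=11; issue ADD r0<-Add2 // r0:Add2,r1:6,r2:Mul1,r3:Mul2
cycle 7: stall // r0:Add2,r1:6,r2:Mul1,r3:Mul2
cycle 8: CDB Mul1=12; stall // r0:Add2,r1:6,r2:12,r3:Mul2
cycle 9: stall // r0:Add2,r1:6,r2:12,r3:Mul2
cycle 10: CDB Mul2=121; stall // r0:Add2,r1:6,r2:12,r3:121
cycle 11: CDB Add1=5; issue ADD r2<-Add1 // r0:Add2,r1:6,r2:Add1,r3:121
cycle 12: stall // r0:Add2,r1:6,r2:Add1,r3:121
cycle 13: stall // r0:Add2,r1:6,r2:Add1,r3:121
cycle 14: CDB Add1=127; issue ADD r0<-Add1 // r0:Add1,r1:6,r2:127,r3:121
cycle 15: CDB Add2=10; issue MUL r2<-Mul1 // r0:Add1,r1:6,r2:Mul1,r3:121
cycle 16: - // r0:Add1,r1:6,r2:Mul1,r3:121
cycle 17: - // r0:Add1,r1:6,r2:Mul1,r3:121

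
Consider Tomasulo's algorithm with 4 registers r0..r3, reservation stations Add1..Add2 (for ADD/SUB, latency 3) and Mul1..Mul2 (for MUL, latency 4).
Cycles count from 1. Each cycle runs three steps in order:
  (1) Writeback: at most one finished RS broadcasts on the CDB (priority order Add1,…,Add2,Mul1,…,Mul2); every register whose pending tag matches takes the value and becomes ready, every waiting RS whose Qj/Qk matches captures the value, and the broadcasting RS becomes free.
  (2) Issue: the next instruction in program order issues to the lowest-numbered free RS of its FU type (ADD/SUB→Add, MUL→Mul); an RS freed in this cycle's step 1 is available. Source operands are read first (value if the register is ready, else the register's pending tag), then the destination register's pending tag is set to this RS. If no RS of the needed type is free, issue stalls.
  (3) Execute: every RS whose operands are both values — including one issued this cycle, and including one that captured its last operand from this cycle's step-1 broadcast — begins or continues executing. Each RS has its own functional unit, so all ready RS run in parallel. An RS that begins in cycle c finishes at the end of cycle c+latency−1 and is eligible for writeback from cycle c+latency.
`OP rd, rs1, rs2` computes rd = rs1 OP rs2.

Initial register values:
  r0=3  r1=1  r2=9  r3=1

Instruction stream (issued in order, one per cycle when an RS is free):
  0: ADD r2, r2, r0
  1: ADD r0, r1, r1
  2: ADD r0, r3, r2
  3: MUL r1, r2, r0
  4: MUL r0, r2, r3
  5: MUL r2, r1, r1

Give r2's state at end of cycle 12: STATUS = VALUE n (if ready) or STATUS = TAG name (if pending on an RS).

cycle 1: issue ADD r2<-Add1 // r0:3,r1:1,r2:Add1,r3:1
cycle 2: issue ADD r0<-Add2 // r0:Add2,r1:1,r2:Add1,r3:1
cycle 3: stall // r0:Add2,r1:1,r2:Add1,r3:1
cycle 4: CDB Add1=12; issue ADD r0<-Add1 // r0:Add1,r1:1,r2:12,r3:1
cycle 5: CDB Add2=2; issue MUL r1<-Mul1 // r0:Add1,r1:Mul1,r2:12,r3:1
cycle 6: issue MUL r0<-Mul2 // r0:Mul2,r1:Mul1,r2:12,r3:1
cycle 7: CDB Add1=13; stall // r0:Mul2,r1:Mul1,r2:12,r3:1
cycle 8: stall // r0:Mul2,r1:Mul1,r2:12,r3:1
cycle 9: stall // r0:Mul2,r1:Mul1,r2:12,r3:1
cycle 10: CDB Mul2=12; issue MUL r2<-Mul2 // r0:12,r1:Mul1,r2:Mul2,r3:1
cycle 11: CDB Mul1=156 // r0:12,r1:156,r2:Mul2,r3:1
cycle 12: - // r0:12,r1:156,r2:Mul2,r3:1

STATUS = TAG Mul2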